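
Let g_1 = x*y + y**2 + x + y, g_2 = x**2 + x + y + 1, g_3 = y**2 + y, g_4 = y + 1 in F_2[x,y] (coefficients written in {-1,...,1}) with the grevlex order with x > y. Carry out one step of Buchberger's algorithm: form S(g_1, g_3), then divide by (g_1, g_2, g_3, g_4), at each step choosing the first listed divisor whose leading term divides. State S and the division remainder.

S(g_1, g_3) = y**3 + y**2; remainder on division = 0.

lcm(LM(g_1), LM(g_3)) = x*y**2.
S = (lcm/LT(g_1))·g_1 − (lcm/LT(g_3))·g_3 = y**3 + y**2.
Reduce S modulo (g_1, g_2, g_3, g_4) in that order:
  leading term y**3: subtract (y)·g_3 from y**3 + y**2 → 0
The remainder is 0, so this S-polynomial contributes no new basis element.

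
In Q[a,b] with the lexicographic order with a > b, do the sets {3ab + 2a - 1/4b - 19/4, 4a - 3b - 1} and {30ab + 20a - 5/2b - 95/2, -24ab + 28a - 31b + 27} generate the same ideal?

Equality of ideals is decidable: compute both reduced Gröbner bases (unique for the ordering) and check whether they agree.
Buchberger on the first generating set:
f_1 = 3ab + 2a - 1/4b - 19/4, LT = ab.
f_2 = 4a - 3b - 1, LT = a.

S(f_1,f_2): lcm = ab. S = 2/3a + 3/4b^2 + 1/6b - 19/12.
  leading term a: subtract (1/6)·f_2 from 2/3a + 3/4b^2 + 1/6b - 19/12 → 3/4b^2 + 2/3b - 17/12
  leading term b^2: no divisor's leading term divides it; move 3/4b^2 to the remainder.
  leading term b: no divisor's leading term divides it; move 2/3b to the remainder.
  leading term 1: no divisor's leading term divides it; move -17/12 to the remainder.
  remainder 3/4b^2 + 2/3b - 17/12 ≠ 0; add g_3 = 3/4b^2 + 2/3b - 17/12 to the basis.

The other S-polynomials (S(f_1,g_3), S(f_2,g_3)) all reduce to 0 modulo the current basis, so we have a Gröbner basis.
Inter-reduce: drop elements whose leading term is divisible by another's, tail-reduce, and make monic.
Reduced Gröbner basis: {a - 3/4b - 1/4, b^2 + 8/9b - 17/9}.

Buchberger on the second generating set:
h_1 = 30ab + 20a - 5/2b - 95/2, LT = ab.
h_2 = -24ab + 28a - 31b + 27, LT = ab.

S(h_1,h_2): lcm = ab. S = 11/6a - 11/8b - 11/24.
  leading term a: no divisor's leading term divides it; move 11/6a to the remainder.
  leading term b: no divisor's leading term divides it; move -11/8b to the remainder.
  leading term 1: no divisor's leading term divides it; move -11/24 to the remainder.
  remainder 11/6a - 11/8b - 11/24 ≠ 0; add k_3 = 11/6a - 11/8b - 11/24 to the basis.

S(h_1,k_3): lcm = ab. S = 2/3a + 3/4b^2 + 1/6b - 19/12.
  leading term a: subtract (4/11)·k_3 from 2/3a + 3/4b^2 + 1/6b - 19/12 → 3/4b^2 + 2/3b - 17/12
  leading term b^2: no divisor's leading term divides it; move 3/4b^2 to the remainder.
  leading term b: no divisor's leading term divides it; move 2/3b to the remainder.
  leading term 1: no divisor's leading term divides it; move -17/12 to the remainder.
  remainder 3/4b^2 + 2/3b - 17/12 ≠ 0; add k_4 = 3/4b^2 + 2/3b - 17/12 to the basis.

The other S-polynomials (S(h_2,k_3), S(h_1,k_4), S(h_2,k_4), S(k_3,k_4)) all reduce to 0 modulo the current basis, so we have a Gröbner basis.
Inter-reduce: drop elements whose leading term is divisible by another's, tail-reduce, and make monic.
Reduced Gröbner basis: {a - 3/4b - 1/4, b^2 + 8/9b - 17/9}.

The two bases agree; hence the ideals are identical.

Yes, the ideals are equal.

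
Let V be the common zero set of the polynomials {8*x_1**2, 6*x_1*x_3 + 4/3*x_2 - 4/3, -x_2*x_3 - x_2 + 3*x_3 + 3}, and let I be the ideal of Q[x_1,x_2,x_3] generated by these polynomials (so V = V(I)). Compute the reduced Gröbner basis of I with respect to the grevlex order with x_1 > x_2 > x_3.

f_1 = 8*x_1**2, LT = x_1**2.
f_2 = 6*x_1*x_3 + 4/3*x_2 - 4/3, LT = x_1*x_3.
f_3 = -x_2*x_3 - x_2 + 3*x_3 + 3, LT = x_2*x_3.

S(f_1,f_2): lcm = x_1**2*x_3. S = -2/9*x_1*x_2 + 2/9*x_1.
  leading term x_1*x_2: no divisor's leading term divides it; move -2/9*x_1*x_2 to the remainder.
  leading term x_1: no divisor's leading term divides it; move 2/9*x_1 to the remainder.
  remainder -2/9*x_1*x_2 + 2/9*x_1 ≠ 0; add g_4 = -2/9*x_1*x_2 + 2/9*x_1 to the basis.

S(f_2,f_3): lcm = x_1*x_2*x_3. S = -x_1*x_2 + 2/9*x_2**2 + 3*x_1*x_3 + 3*x_1 - 2/9*x_2.
  leading term x_1*x_2: subtract (9/2)·g_4 from -x_1*x_2 + 2/9*x_2**2 + 3*x_1*x_3 + 3*x_1 - 2/9*x_2 → 2/9*x_2**2 + 3*x_1*x_3 + 2*x_1 - 2/9*x_2
  leading term x_2**2: no divisor's leading term divides it; move 2/9*x_2**2 to the remainder.
  leading term x_1*x_3: subtract (1/2)·f_2 from 3*x_1*x_3 + 2*x_1 - 2/9*x_2 → 2*x_1 - 8/9*x_2 + 2/3
  leading term x_1: no divisor's leading term divides it; move 2*x_1 to the remainder.
  leading term x_2: no divisor's leading term divides it; move -8/9*x_2 to the remainder.
  leading term 1: no divisor's leading term divides it; move 2/3 to the remainder.
  remainder 2/9*x_2**2 + 2*x_1 - 8/9*x_2 + 2/3 ≠ 0; add g_5 = 2/9*x_2**2 + 2*x_1 - 8/9*x_2 + 2/3 to the basis.

S(f_2,g_4): lcm = x_1*x_2*x_3. S = 2/9*x_2**2 + x_1*x_3 - 2/9*x_2.
  leading term x_2**2: subtract (1)·g_5 from 2/9*x_2**2 + x_1*x_3 - 2/9*x_2 → x_1*x_3 - 2*x_1 + 2/3*x_2 - 2/3
  leading term x_1*x_3: subtract (1/6)·f_2 from x_1*x_3 - 2*x_1 + 2/3*x_2 - 2/3 → -2*x_1 + 4/9*x_2 - 4/9
  leading term x_1: no divisor's leading term divides it; move -2*x_1 to the remainder.
  leading term x_2: no divisor's leading term divides it; move 4/9*x_2 to the remainder.
  leading term 1: no divisor's leading term divides it; move -4/9 to the remainder.
  remainder -2*x_1 + 4/9*x_2 - 4/9 ≠ 0; add g_6 = -2*x_1 + 4/9*x_2 - 4/9 to the basis.

S(f_2,g_6): lcm = x_1*x_3. S = 2/9*x_2*x_3 + 2/9*x_2 - 2/9*x_3 - 2/9.
  leading term x_2*x_3: subtract (-2/9)·f_3 from 2/9*x_2*x_3 + 2/9*x_2 - 2/9*x_3 - 2/9 → 4/9*x_3 + 4/9
  leading term x_3: no divisor's leading term divides it; move 4/9*x_3 to the remainder.
  leading term 1: no divisor's leading term divides it; move 4/9 to the remainder.
  remainder 4/9*x_3 + 4/9 ≠ 0; add g_7 = 4/9*x_3 + 4/9 to the basis.

The other S-polynomials (S(f_1,f_3), S(f_1,g_4), S(f_3,g_4), S(f_1,g_5), S(f_2,g_5), S(f_3,g_5), S(g_4,g_5), S(f_1,g_6), S(f_3,g_6), S(g_4,g_6), S(g_5,g_6), S(f_1,g_7), S(f_2,g_7), S(f_3,g_7), S(g_4,g_7), S(g_5,g_7), S(g_6,g_7)) all reduce to 0 modulo the current basis, so we have a Gröbner basis.
Inter-reduce: drop elements whose leading term is divisible by another's, tail-reduce, and make monic.

G = {x_2**2 - 2*x_2 + 1, x_1 - 2/9*x_2 + 2/9, x_3 + 1}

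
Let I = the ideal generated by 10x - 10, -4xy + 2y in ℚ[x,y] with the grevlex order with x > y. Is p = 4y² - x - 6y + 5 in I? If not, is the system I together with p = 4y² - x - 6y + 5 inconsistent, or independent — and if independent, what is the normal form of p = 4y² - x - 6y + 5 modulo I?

First compute the reduced Gröbner basis of I by Buchberger's algorithm.
f_1 = 10x - 10, LT = x.
f_2 = -4xy + 2y, LT = xy.

S(f_1,f_2): lcm = xy. S = -½y.
  leading term y: no divisor's leading term divides it; move -½y to the remainder.
  remainder -½y ≠ 0; add h_3 = -½y to the basis.

The other S-polynomials (S(f_1,h_3), S(f_2,h_3)) all reduce to 0 modulo the current basis, so we have a Gröbner basis.
Inter-reduce: drop elements whose leading term is divisible by another's, tail-reduce, and make monic.
Reduced Gröbner basis: {x - 1, y}.
Label its elements g_1 = x - 1, g_2 = y.

Reduce p = 4y² - x - 6y + 5 modulo G:
  leading term y²: subtract (4y)·g_2 from 4y² - x - 6y + 5 → -x - 6y + 5
  leading term x: subtract (-1)·g_1 from -x - 6y + 5 → -6y + 4
  leading term y: subtract (-6)·g_2 from -6y + 4 → 4
  leading term 1: no divisor's leading term divides it; move 4 to the remainder.
  normal form = 4.
The normal form is nonzero, so p ∉ I. Since p minus its normal form lies in I, I + (p) = I + (r) where r = 4; decide whether this ideal is the whole ring.
Here r = 4 is a nonzero constant, hence a unit: 1 ∈ I + (p), the Gröbner basis of I + (p) is {1}, and the enlarged system has no common solution — adjoining p is inconsistent.

Adjoining 4y² - x - 6y + 5 makes the ideal the whole ring: the system is inconsistent.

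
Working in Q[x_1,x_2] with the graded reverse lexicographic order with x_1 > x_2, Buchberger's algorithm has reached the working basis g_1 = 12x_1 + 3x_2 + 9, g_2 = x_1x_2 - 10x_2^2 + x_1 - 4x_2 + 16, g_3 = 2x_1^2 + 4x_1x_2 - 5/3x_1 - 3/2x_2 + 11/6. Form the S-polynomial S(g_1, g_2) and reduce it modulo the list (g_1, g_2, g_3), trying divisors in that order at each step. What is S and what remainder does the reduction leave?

S(g_1, g_2) = 41/4x_2^2 - x_1 + 19/4x_2 - 16; remainder on division = 41/4x_2^2 + 5x_2 - 61/4.

lcm(LM(g_1), LM(g_2)) = x_1x_2.
S = (lcm/LT(g_1))·g_1 − (lcm/LT(g_2))·g_2 = 41/4x_2^2 - x_1 + 19/4x_2 - 16.
Reduce S modulo (g_1, g_2, g_3) in that order:
  leading term x_2^2: no divisor's leading term divides it; move 41/4x_2^2 to the remainder.
  leading term x_1: subtract (-1/12)·g_1 from -x_1 + 19/4x_2 - 16 → 5x_2 - 61/4
  leading term x_2: no divisor's leading term divides it; move 5x_2 to the remainder.
  leading term 1: no divisor's leading term divides it; move -61/4 to the remainder.
The remainder 41/4x_2^2 + 5x_2 - 61/4 is nonzero, so it would be added as the next basis element.
An S-polynomial is built so that the two leading terms cancel; whether anything survives reduction is exactly the Gröbner-basis criterion.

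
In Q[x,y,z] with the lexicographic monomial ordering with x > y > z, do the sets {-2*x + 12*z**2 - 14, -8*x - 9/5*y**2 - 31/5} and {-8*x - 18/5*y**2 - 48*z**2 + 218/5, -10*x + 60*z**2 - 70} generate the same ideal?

Two ideals are equal iff their reduced Gröbner bases coincide (the reduced basis is unique for a fixed ordering).
Buchberger on the first generating set:
f_1 = -2*x + 12*z**2 - 14, LT = x.
f_2 = -8*x - 9/5*y**2 - 31/5, LT = x.

S(f_1,f_2): lcm = x. S = -9/40*y**2 - 6*z**2 + 249/40.
  leading term y**2: no divisor's leading term divides it; move -9/40*y**2 to the remainder.
  leading term z**2: no divisor's leading term divides it; move -6*z**2 to the remainder.
  leading term 1: no divisor's leading term divides it; move 249/40 to the remainder.
  remainder -9/40*y**2 - 6*z**2 + 249/40 ≠ 0; add g_3 = -9/40*y**2 - 6*z**2 + 249/40 to the basis.

The other S-polynomials (S(f_1,g_3), S(f_2,g_3)) all reduce to 0 modulo the current basis, so we have a Gröbner basis.
Inter-reduce: drop elements whose leading term is divisible by another's, tail-reduce, and make monic.
Reduced Gröbner basis: {x - 6*z**2 + 7, y**2 + 80/3*z**2 - 83/3}.

Buchberger on the second generating set:
h_1 = -8*x - 18/5*y**2 - 48*z**2 + 218/5, LT = x.
h_2 = -10*x + 60*z**2 - 70, LT = x.

S(h_1,h_2): lcm = x. S = 9/20*y**2 + 12*z**2 - 249/20.
  leading term y**2: no divisor's leading term divides it; move 9/20*y**2 to the remainder.
  leading term z**2: no divisor's leading term divides it; move 12*z**2 to the remainder.
  leading term 1: no divisor's leading term divides it; move -249/20 to the remainder.
  remainder 9/20*y**2 + 12*z**2 - 249/20 ≠ 0; add k_3 = 9/20*y**2 + 12*z**2 - 249/20 to the basis.

The other S-polynomials (S(h_1,k_3), S(h_2,k_3)) all reduce to 0 modulo the current basis, so we have a Gröbner basis.
Inter-reduce: drop elements whose leading term is divisible by another's, tail-reduce, and make monic.
Reduced Gröbner basis: {x - 6*z**2 + 7, y**2 + 80/3*z**2 - 83/3}.

Same reduced basis, so the two generating sets span the same ideal.

Yes, the ideals are equal.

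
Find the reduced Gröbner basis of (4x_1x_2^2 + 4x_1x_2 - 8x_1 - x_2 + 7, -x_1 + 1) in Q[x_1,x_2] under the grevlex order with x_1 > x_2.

f_1 = 4x_1x_2^2 + 4x_1x_2 - 8x_1 - x_2 + 7, LT = x_1x_2^2.
f_2 = -x_1 + 1, LT = x_1.

S(f_1,f_2): lcm = x_1x_2^2. S = x_1x_2 + x_2^2 - 2x_1 - 1/4x_2 + 7/4.
  leading term x_1x_2: subtract (-x_2)·f_2 from x_1x_2 + x_2^2 - 2x_1 - 1/4x_2 + 7/4 → x_2^2 - 2x_1 + 3/4x_2 + 7/4
  leading term x_2^2: no divisor's leading term divides it; move x_2^2 to the remainder.
  leading term x_1: subtract (2)·f_2 from -2x_1 + 3/4x_2 + 7/4 → 3/4x_2 - 1/4
  leading term x_2: no divisor's leading term divides it; move 3/4x_2 to the remainder.
  leading term 1: no divisor's leading term divides it; move -1/4 to the remainder.
  remainder x_2^2 + 3/4x_2 - 1/4 ≠ 0; add g_3 = x_2^2 + 3/4x_2 - 1/4 to the basis.

The other S-polynomials (S(f_1,g_3), S(f_2,g_3)) all reduce to 0 modulo the current basis, so we have a Gröbner basis.
Inter-reduce: drop elements whose leading term is divisible by another's, tail-reduce, and make monic.

G = {x_2^2 + 3/4x_2 - 1/4, x_1 - 1}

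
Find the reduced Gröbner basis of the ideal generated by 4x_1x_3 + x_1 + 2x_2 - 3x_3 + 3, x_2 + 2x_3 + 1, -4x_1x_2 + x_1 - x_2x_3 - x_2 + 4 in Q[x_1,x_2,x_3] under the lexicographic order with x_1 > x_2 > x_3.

f_1 = 4x_1x_3 + x_1 + 2x_2 - 3x_3 + 3, LT = x_1x_3.
f_2 = x_2 + 2x_3 + 1, LT = x_2.
f_3 = -4x_1x_2 + x_1 - x_2x_3 - x_2 + 4, LT = x_1x_2.

S(f_1,f_3): lcm = x_1x_2x_3. S = \tfrac{1}{4}x_1x_2 + \tfrac{1}{4}x_1x_3 + \tfrac{1}{2}x_2^{2} - \tfrac{1}{4}x_2x_3^{2} - x_2x_3 + \tfrac{3}{4}x_2 + x_3.
  reduce S modulo (f_1, f_2, f_3):
  remainder -\tfrac{3}{16}x_1 + \tfrac{1}{2}x_3^{3} + \tfrac{17}{4}x_3^{2} + \tfrac{33}{16}x_3 - \tfrac{3}{16} ≠ 0; add g_4 = -\tfrac{3}{16}x_1 + \tfrac{1}{2}x_3^{3} + \tfrac{17}{4}x_3^{2} + \tfrac{33}{16}x_3 - \tfrac{3}{16} to the basis.

S(f_2,f_3): lcm = x_1x_2. S = 2x_1x_3 + \tfrac{5}{4}x_1 - \tfrac{1}{4}x_2x_3 - \tfrac{1}{4}x_2 + 1.
  reduce S modulo (f_1, f_2, f_3, g_4):
  remainder 2x_3^{3} + \tfrac{35}{2}x_3^{2} + \tfrac{25}{2}x_3 ≠ 0; add g_5 = 2x_3^{3} + \tfrac{35}{2}x_3^{2} + \tfrac{25}{2}x_3 to the basis.

The other S-polynomials (S(f_1,f_2), S(f_1,g_4), S(f_2,g_4), S(f_3,g_4), S(f_1,g_5), S(f_2,g_5), S(f_3,g_5), S(g_4,g_5)) all reduce to 0 modulo the current basis, so we have a Gröbner basis.
Inter-reduce: drop elements whose leading term is divisible by another's, tail-reduce, and make monic.

G = {x_1 + \tfrac{2}{3}x_3^{2} + \tfrac{17}{3}x_3 + 1, x_2 + 2x_3 + 1, x_3^{3} + \tfrac{35}{4}x_3^{2} + \tfrac{25}{4}x_3}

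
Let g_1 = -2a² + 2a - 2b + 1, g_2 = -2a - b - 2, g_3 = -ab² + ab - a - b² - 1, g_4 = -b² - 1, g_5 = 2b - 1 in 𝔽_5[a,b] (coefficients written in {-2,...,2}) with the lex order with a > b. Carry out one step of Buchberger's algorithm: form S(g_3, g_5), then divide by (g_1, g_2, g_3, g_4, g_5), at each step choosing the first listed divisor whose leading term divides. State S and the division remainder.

lcm(LM(g_3), LM(g_5)) = ab².
S = (lcm/LT(g_3))·g_3 − (lcm/LT(g_5))·g_5 = 2ab + a + b² + 1.
Reduce S modulo (g_1, g_2, g_3, g_4, g_5) in that order:
  leading term ab: subtract (-b)·g_2 from 2ab + a + b² + 1 → a - 2b + 1
  leading term a: subtract (2)·g_2 from a - 2b + 1 → 0
The remainder is 0, so this S-polynomial contributes no new basis element.
An S-polynomial is built so that the two leading terms cancel; whether anything survives reduction is exactly the Gröbner-basis criterion.

S(g_3, g_5) = 2ab + a + b² + 1; remainder on division = 0.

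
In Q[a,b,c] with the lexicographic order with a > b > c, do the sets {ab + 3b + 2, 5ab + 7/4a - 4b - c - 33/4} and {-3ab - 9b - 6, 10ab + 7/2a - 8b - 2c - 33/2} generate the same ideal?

Yes, the ideals are equal.

Two ideals are equal iff their reduced Gröbner bases coincide (the reduced basis is unique for a fixed ordering).
Buchberger on the first generating set:
f_1 = ab + 3b + 2, LT = ab.
f_2 = 5ab + 7/4a - 4b - c - 33/4, LT = ab.

S(f_1,f_2): lcm = ab. S = -7/20a + 19/5b + 1/5c + 73/20.
  leading term a: no divisor's leading term divides it; move -7/20a to the remainder.
  leading term b: no divisor's leading term divides it; move 19/5b to the remainder.
  leading term c: no divisor's leading term divides it; move 1/5c to the remainder.
  leading term 1: no divisor's leading term divides it; move 73/20 to the remainder.
  remainder -7/20a + 19/5b + 1/5c + 73/20 ≠ 0; add g_3 = -7/20a + 19/5b + 1/5c + 73/20 to the basis.

S(f_1,g_3): lcm = ab. S = 76/7b^2 + 4/7bc + 94/7b + 2.
  leading term b^2: no divisor's leading term divides it; move 76/7b^2 to the remainder.
  leading term bc: no divisor's leading term divides it; move 4/7bc to the remainder.
  leading term b: no divisor's leading term divides it; move 94/7b to the remainder.
  leading term 1: no divisor's leading term divides it; move 2 to the remainder.
  remainder 76/7b^2 + 4/7bc + 94/7b + 2 ≠ 0; add g_4 = 76/7b^2 + 4/7bc + 94/7b + 2 to the basis.

The other S-polynomials (S(f_2,g_3), S(f_1,g_4), S(f_2,g_4), S(g_3,g_4)) all reduce to 0 modulo the current basis, so we have a Gröbner basis.
Inter-reduce: drop elements whose leading term is divisible by another's, tail-reduce, and make monic.
Reduced Gröbner basis: {a - 76/7b - 4/7c - 73/7, b^2 + 1/19bc + 47/38b + 7/38}.

Buchberger on the second generating set:
h_1 = -3ab - 9b - 6, LT = ab.
h_2 = 10ab + 7/2a - 8b - 2c - 33/2, LT = ab.

S(h_1,h_2): lcm = ab. S = -7/20a + 19/5b + 1/5c + 73/20.
  leading term a: no divisor's leading term divides it; move -7/20a to the remainder.
  leading term b: no divisor's leading term divides it; move 19/5b to the remainder.
  leading term c: no divisor's leading term divides it; move 1/5c to the remainder.
  leading term 1: no divisor's leading term divides it; move 73/20 to the remainder.
  remainder -7/20a + 19/5b + 1/5c + 73/20 ≠ 0; add k_3 = -7/20a + 19/5b + 1/5c + 73/20 to the basis.

S(h_1,k_3): lcm = ab. S = 76/7b^2 + 4/7bc + 94/7b + 2.
  leading term b^2: no divisor's leading term divides it; move 76/7b^2 to the remainder.
  leading term bc: no divisor's leading term divides it; move 4/7bc to the remainder.
  leading term b: no divisor's leading term divides it; move 94/7b to the remainder.
  leading term 1: no divisor's leading term divides it; move 2 to the remainder.
  remainder 76/7b^2 + 4/7bc + 94/7b + 2 ≠ 0; add k_4 = 76/7b^2 + 4/7bc + 94/7b + 2 to the basis.

The other S-polynomials (S(h_2,k_3), S(h_1,k_4), S(h_2,k_4), S(k_3,k_4)) all reduce to 0 modulo the current basis, so we have a Gröbner basis.
Inter-reduce: drop elements whose leading term is divisible by another's, tail-reduce, and make monic.
Reduced Gröbner basis: {a - 76/7b - 4/7c - 73/7, b^2 + 1/19bc + 47/38b + 7/38}.

The two bases agree; hence the ideals are identical.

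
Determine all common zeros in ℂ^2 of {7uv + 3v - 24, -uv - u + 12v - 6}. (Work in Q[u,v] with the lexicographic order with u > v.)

Compute a lex Gröbner basis by Buchberger's algorithm.
f_1 = 7uv + 3v - 24, LT = uv.
f_2 = -uv - u + 12v - 6, LT = uv.

S(f_1,f_2): lcm = uv. S = -u + \tfrac{87}{7}v - \tfrac{66}{7}.
  reduce S modulo (f_1, f_2):
  remainder -u + \tfrac{87}{7}v - \tfrac{66}{7} ≠ 0; add h_3 = -u + \tfrac{87}{7}v - \tfrac{66}{7} to the basis.

S(f_1,h_3): lcm = uv. S = \tfrac{87}{7}v^{2} - 9v - \tfrac{24}{7}.
  reduce S modulo (f_1, f_2, h_3):
  remainder \tfrac{87}{7}v^{2} - 9v - \tfrac{24}{7} ≠ 0; add h_4 = \tfrac{87}{7}v^{2} - 9v - \tfrac{24}{7} to the basis.

The other S-polynomials (S(f_2,h_3), S(f_1,h_4), S(f_2,h_4), S(h_3,h_4)) all reduce to 0 modulo the current basis, so we have a Gröbner basis.
Inter-reduce: drop elements whose leading term is divisible by another's, tail-reduce, and make monic.
Reduced Gröbner basis: {u - \tfrac{87}{7}v + \tfrac{66}{7}, v^{2} - \tfrac{21}{29}v - \tfrac{8}{29}}.

From the last basis element, v^{2} - \tfrac{21}{29}v - \tfrac{8}{29} = 0, so v takes values in {-8/29, 1}. Each choice, substituted upward through the basis, yields the corresponding point(s) of the solution set.
  v = -8/29: the earlier basis element becomes u + \tfrac{90}{7} = 0, giving u = -90/7 — point (-90/7, -8/29).
  v = 1: the earlier basis element becomes u - 3 = 0, giving u = 3 — point (3, 1).

{(-90/7, -8/29), (3, 1)}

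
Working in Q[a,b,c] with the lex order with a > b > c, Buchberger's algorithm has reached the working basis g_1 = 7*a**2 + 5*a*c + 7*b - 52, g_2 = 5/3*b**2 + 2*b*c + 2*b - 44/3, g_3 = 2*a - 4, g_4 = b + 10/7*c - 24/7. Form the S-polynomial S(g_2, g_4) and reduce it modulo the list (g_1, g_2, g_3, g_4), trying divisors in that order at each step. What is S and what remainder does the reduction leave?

lcm(LM(g_2), LM(g_4)) = b**2.
S = (lcm/LT(g_2))·g_2 − (lcm/LT(g_4))·g_4 = -8/35*b*c + 162/35*b - 44/5.
Reduce S modulo (g_1, g_2, g_3, g_4) in that order:
  leading term b*c: subtract (-8/35*c)·g_4 from -8/35*b*c + 162/35*b - 44/5 → 162/35*b + 16/49*c**2 - 192/245*c - 44/5
  leading term b: subtract (162/35)·g_4 from 162/35*b + 16/49*c**2 - 192/245*c - 44/5 → 16/49*c**2 - 1812/245*c + 1732/245
  leading term c**2: no divisor's leading term divides it; move 16/49*c**2 to the remainder.
  leading term c: no divisor's leading term divides it; move -1812/245*c to the remainder.
  leading term 1: no divisor's leading term divides it; move 1732/245 to the remainder.
The remainder 16/49*c**2 - 1812/245*c + 1732/245 is nonzero, so it would be added as the next basis element.

S(g_2, g_4) = -8/35*b*c + 162/35*b - 44/5; remainder on division = 16/49*c**2 - 1812/245*c + 1732/245.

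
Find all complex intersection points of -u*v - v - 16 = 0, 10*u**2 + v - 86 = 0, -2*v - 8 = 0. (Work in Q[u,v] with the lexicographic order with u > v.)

Compute a lex Gröbner basis by Buchberger's algorithm.
f_1 = -u*v - v - 16, LT = u*v.
f_2 = 10*u**2 + v - 86, LT = u**2.
f_3 = -2*v - 8, LT = v.

S(f_1,f_2): lcm = u**2*v. S = u*v + 16*u - 1/10*v**2 + 43/5*v.
  leading term u*v: subtract (-1)·f_1 from u*v + 16*u - 1/10*v**2 + 43/5*v → 16*u - 1/10*v**2 + 38/5*v - 16
  leading term u: no divisor's leading term divides it; move 16*u to the remainder.
  leading term v**2: subtract (1/20*v)·f_3 from -1/10*v**2 + 38/5*v - 16 → 8*v - 16
  leading term v: subtract (-4)·f_3 from 8*v - 16 → -48
  leading term 1: no divisor's leading term divides it; move -48 to the remainder.
  remainder 16*u - 48 ≠ 0; add h_4 = 16*u - 48 to the basis.

S(f_1,f_3): lcm = u*v. S = -4*u + v + 16.
  leading term u: subtract (-1/4)·h_4 from -4*u + v + 16 → v + 4
  leading term v: subtract (-1/2)·f_3 from v + 4 → 0
  remainder 0.

S(f_2,f_3): leading monomials are coprime, so the S-polynomial reduces to 0 (Buchberger's first criterion).
S(f_1,h_4): lcm = u*v. S = 4*v + 16.
  leading term v: subtract (-2)·f_3 from 4*v + 16 → 0
  remainder 0.

S(f_2,h_4): lcm = u**2. S = 3*u + 1/10*v - 43/5.
  leading term u: subtract (3/16)·h_4 from 3*u + 1/10*v - 43/5 → 1/10*v + 2/5
  leading term v: subtract (-1/20)·f_3 from 1/10*v + 2/5 → 0
  remainder 0.

S(f_3,h_4): leading monomials are coprime, so the S-polynomial reduces to 0 (Buchberger's first criterion).
Every S-polynomial of the final basis reduces to 0, so we have a Gröbner basis.
Inter-reduce: drop elements whose leading term is divisible by another's, tail-reduce, and make monic.
Reduced Gröbner basis: {u - 3, v + 4}.

Since the basis is lex-ordered, v + 4 is univariate in v. Its roots are {-4}. Back-substituting each root into the other basis elements fixes the other coordinates.
  v = -4: the earlier basis element becomes u - 3 = 0, giving u = 3 — point (3, -4).
Check: every point annihilates each of the original generators.

{(3, -4)}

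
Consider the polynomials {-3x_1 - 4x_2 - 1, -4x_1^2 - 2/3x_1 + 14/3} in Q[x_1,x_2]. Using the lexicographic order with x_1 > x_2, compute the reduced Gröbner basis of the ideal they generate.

G = {x_1 + 4/3x_2 + 1/3, x_2^2 + 3/8x_2 - 5/8}

f_1 = -3x_1 - 4x_2 - 1, LT = x_1.
f_2 = -4x_1^2 - 2/3x_1 + 14/3, LT = x_1^2.

S(f_1,f_2): lcm = x_1^2. S = 4/3x_1x_2 + 1/6x_1 + 7/6.
  leading term x_1x_2: subtract (-4/9x_2)·f_1 from 4/3x_1x_2 + 1/6x_1 + 7/6 → 1/6x_1 - 16/9x_2^2 - 4/9x_2 + 7/6
  leading term x_1: subtract (-1/18)·f_1 from 1/6x_1 - 16/9x_2^2 - 4/9x_2 + 7/6 → -16/9x_2^2 - 2/3x_2 + 10/9
  leading term x_2^2: no divisor's leading term divides it; move -16/9x_2^2 to the remainder.
  leading term x_2: no divisor's leading term divides it; move -2/3x_2 to the remainder.
  leading term 1: no divisor's leading term divides it; move 10/9 to the remainder.
  remainder -16/9x_2^2 - 2/3x_2 + 10/9 ≠ 0; add g_3 = -16/9x_2^2 - 2/3x_2 + 10/9 to the basis.

The other S-polynomials (S(f_1,g_3), S(f_2,g_3)) all reduce to 0 modulo the current basis, so we have a Gröbner basis.
Inter-reduce: drop elements whose leading term is divisible by another's, tail-reduce, and make monic.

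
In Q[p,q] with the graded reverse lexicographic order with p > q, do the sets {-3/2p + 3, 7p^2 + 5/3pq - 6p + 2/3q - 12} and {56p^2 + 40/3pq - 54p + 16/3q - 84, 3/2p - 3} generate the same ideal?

Yes, the ideals are equal.

Equality of ideals is decidable: compute both reduced Gröbner bases (unique for the ordering) and check whether they agree.
Buchberger on the first generating set:
f_1 = -3/2p + 3, LT = p.
f_2 = 7p^2 + 5/3pq - 6p + 2/3q - 12, LT = p^2.

S(f_1,f_2): lcm = p^2. S = -5/21pq - 8/7p - 2/21q + 12/7.
  leading term pq: subtract (10/63q)·f_1 from -5/21pq - 8/7p - 2/21q + 12/7 → -8/7p - 4/7q + 12/7
  leading term p: subtract (16/21)·f_1 from -8/7p - 4/7q + 12/7 → -4/7q - 4/7
  leading term q: no divisor's leading term divides it; move -4/7q to the remainder.
  leading term 1: no divisor's leading term divides it; move -4/7 to the remainder.
  remainder -4/7q - 4/7 ≠ 0; add g_3 = -4/7q - 4/7 to the basis.

The other S-polynomials (S(f_1,g_3), S(f_2,g_3)) all reduce to 0 modulo the current basis, so we have a Gröbner basis.
Inter-reduce: drop elements whose leading term is divisible by another's, tail-reduce, and make monic.
Reduced Gröbner basis: {p - 2, q + 1}.

Buchberger on the second generating set:
h_1 = 56p^2 + 40/3pq - 54p + 16/3q - 84, LT = p^2.
h_2 = 3/2p - 3, LT = p.

S(h_1,h_2): lcm = p^2. S = 5/21pq + 29/28p + 2/21q - 3/2.
  leading term pq: subtract (10/63q)·h_2 from 5/21pq + 29/28p + 2/21q - 3/2 → 29/28p + 4/7q - 3/2
  leading term p: subtract (29/42)·h_2 from 29/28p + 4/7q - 3/2 → 4/7q + 4/7
  leading term q: no divisor's leading term divides it; move 4/7q to the remainder.
  leading term 1: no divisor's leading term divides it; move 4/7 to the remainder.
  remainder 4/7q + 4/7 ≠ 0; add k_3 = 4/7q + 4/7 to the basis.

The other S-polynomials (S(h_1,k_3), S(h_2,k_3)) all reduce to 0 modulo the current basis, so we have a Gröbner basis.
Inter-reduce: drop elements whose leading term is divisible by another's, tail-reduce, and make monic.
Reduced Gröbner basis: {p - 2, q + 1}.

These coincide, so the ideals are equal.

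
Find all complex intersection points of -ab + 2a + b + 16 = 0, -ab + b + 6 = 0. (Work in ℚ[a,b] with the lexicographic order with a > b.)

Compute a lex Gröbner basis by Buchberger's algorithm.
f_1 = -ab + 2a + b + 16, LT = ab.
f_2 = -ab + b + 6, LT = ab.

S(f_1,f_2): lcm = ab. S = -2a - 10.
  reduce S modulo (f_1, f_2):
  remainder -2a - 10 ≠ 0; add h_3 = -2a - 10 to the basis.

S(f_1,h_3): lcm = ab. S = -2a - 6b - 16.
  reduce S modulo (f_1, f_2, h_3):
  remainder -6b - 6 ≠ 0; add h_4 = -6b - 6 to the basis.

The other S-polynomials (S(f_2,h_3), S(f_1,h_4), S(f_2,h_4), S(h_3,h_4)) all reduce to 0 modulo the current basis, so we have a Gröbner basis.
Inter-reduce: drop elements whose leading term is divisible by another's, tail-reduce, and make monic.
Reduced Gröbner basis: {a + 5, b + 1}.

Elimination: the polynomial b + 1 lies in the elimination ideal for b, so b ∈ {-1}. For each such b, the remaining basis elements (now univariate) give the rest of the solution.
  b = -1: the earlier basis element becomes a + 5 = 0, giving a = -5 — point (-5, -1).

{(-5, -1)}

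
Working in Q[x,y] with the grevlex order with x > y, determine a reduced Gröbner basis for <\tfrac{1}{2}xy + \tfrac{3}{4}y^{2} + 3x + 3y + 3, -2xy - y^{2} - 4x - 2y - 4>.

G = {x^{2} - \tfrac{1}{2}x - \tfrac{3}{2}, xy - \tfrac{3}{2}y, y^{2} + 4x + 5y + 4}

Buchberger's algorithm terminates because the ascending chain of leading-term ideals stabilizes.

f_1 = \tfrac{1}{2}xy + \tfrac{3}{4}y^{2} + 3x + 3y + 3, LT = xy.
f_2 = -2xy - y^{2} - 4x - 2y - 4, LT = xy.

S(f_1,f_2): lcm = xy. S = y^{2} + 4x + 5y + 4.
  leading term y^{2}: no divisor's leading term divides it; move y^{2} to the remainder.
  leading term x: no divisor's leading term divides it; move 4x to the remainder.
  leading term y: no divisor's leading term divides it; move 5y to the remainder.
  leading term 1: no divisor's leading term divides it; move 4 to the remainder.
  remainder y^{2} + 4x + 5y + 4 ≠ 0; add g_3 = y^{2} + 4x + 5y + 4 to the basis.

S(f_1,g_3): lcm = xy^{2}. S = \tfrac{3}{2}y^{3} - 4x^{2} + xy + 6y^{2} - 4x + 6y.
  leading term y^{3}: subtract (\tfrac{3}{2}y)·g_3 from \tfrac{3}{2}y^{3} - 4x^{2} + xy + 6y^{2} - 4x + 6y → -4x^{2} - 5xy - \tfrac{3}{2}y^{2} - 4x
  leading term x^{2}: no divisor's leading term divides it; move -4x^{2} to the remainder.
  leading term xy: subtract (-10)·f_1 from -5xy - \tfrac{3}{2}y^{2} - 4x → 6y^{2} + 26x + 30y + 30
  leading term y^{2}: subtract (6)·g_3 from 6y^{2} + 26x + 30y + 30 → 2x + 6
  leading term x: no divisor's leading term divides it; move 2x to the remainder.
  leading term 1: no divisor's leading term divides it; move 6 to the remainder.
  remainder -4x^{2} + 2x + 6 ≠ 0; add g_4 = -4x^{2} + 2x + 6 to the basis.

The other S-polynomials (S(f_2,g_3), S(f_1,g_4), S(f_2,g_4), S(g_3,g_4)) all reduce to 0 modulo the current basis, so we have a Gröbner basis.
Inter-reduce: drop elements whose leading term is divisible by another's, tail-reduce, and make monic.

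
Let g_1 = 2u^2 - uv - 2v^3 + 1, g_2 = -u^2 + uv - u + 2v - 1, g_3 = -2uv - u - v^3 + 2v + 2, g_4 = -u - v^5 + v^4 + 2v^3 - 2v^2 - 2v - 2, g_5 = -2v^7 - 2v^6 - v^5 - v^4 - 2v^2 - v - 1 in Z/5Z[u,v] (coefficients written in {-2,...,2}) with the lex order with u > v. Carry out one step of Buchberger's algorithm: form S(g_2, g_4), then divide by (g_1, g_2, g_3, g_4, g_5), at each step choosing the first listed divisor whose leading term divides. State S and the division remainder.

lcm(LM(g_2), LM(g_4)) = u^2.
S = (lcm/LT(g_2))·g_2 − (lcm/LT(g_4))·g_4 = -uv^5 + uv^4 + 2uv^3 - 2uv^2 + 2uv - u - 2v + 1.
Reduce S modulo (g_1, g_2, g_3, g_4, g_5) in that order:
  leading term uv^5: subtract (-2v^4)·g_3 from -uv^5 + uv^4 + 2uv^3 - 2uv^2 + 2uv - u - 2v + 1 → -uv^4 + 2uv^3 - 2uv^2 + 2uv - u - 2v^7 - v^5 - v^4 - 2v + 1
  leading term uv^4: subtract (-2v^3)·g_3 from -uv^4 + 2uv^3 - 2uv^2 + 2uv - u - 2v^7 - v^5 - v^4 - 2v + 1 → -2uv^2 + 2uv - u - 2v^7 - 2v^6 - v^5 - 2v^4 - v^3 - 2v + 1
  leading term uv^2: subtract (v)·g_3 from -2uv^2 + 2uv - u - 2v^7 - 2v^6 - v^5 - 2v^4 - v^3 - 2v + 1 → -2uv - u - 2v^7 - 2v^6 - v^5 - v^4 - v^3 - 2v^2 + v + 1
  leading term uv: subtract (1)·g_3 from -2uv - u - 2v^7 - 2v^6 - v^5 - v^4 - v^3 - 2v^2 + v + 1 → -2v^7 - 2v^6 - v^5 - v^4 - 2v^2 - v - 1
  leading term v^7: subtract (1)·g_5 from -2v^7 - 2v^6 - v^5 - v^4 - 2v^2 - v - 1 → 0
The remainder is 0, so this S-polynomial contributes no new basis element.

S(g_2, g_4) = -uv^5 + uv^4 + 2uv^3 - 2uv^2 + 2uv - u - 2v + 1; remainder on division = 0.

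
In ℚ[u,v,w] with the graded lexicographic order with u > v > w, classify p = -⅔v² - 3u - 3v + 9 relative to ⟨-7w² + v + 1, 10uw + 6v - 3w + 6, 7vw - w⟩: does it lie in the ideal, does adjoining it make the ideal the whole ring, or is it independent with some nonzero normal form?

First compute the reduced Gröbner basis of I by Buchberger's algorithm.
f_1 = -7w² + v + 1, LT = w².
f_2 = 10uw + 6v - 3w + 6, LT = uw.
f_3 = 7vw - w, LT = vw.

S(f_1,f_2): lcm = uw². S = -1/7uv - ⅗vw + 3/10w² - 1/7u - ⅗w.
  reduce S modulo (f_1, f_2, f_3):
  remainder -1/7uv - 1/7u + 3/70v - 24/35w + 3/70 ≠ 0; add h_4 = -1/7uv - 1/7u + 3/70v - 24/35w + 3/70 to the basis.

S(f_1,f_3): lcm = vw². S = -1/7v² + 1/7w² - 1/7v.
  reduce S modulo (f_1, f_2, f_3, h_4):
  remainder -1/7v² - 6/49v + 1/49 ≠ 0; add h_5 = -1/7v² - 6/49v + 1/49 to the basis.

The other S-polynomials (S(f_2,f_3), S(f_1,h_4), S(f_2,h_4), S(f_3,h_4), S(f_1,h_5), S(f_2,h_5), S(f_3,h_5), S(h_4,h_5)) all reduce to 0 modulo the current basis, so we have a Gröbner basis.
Inter-reduce: drop elements whose leading term is divisible by another's, tail-reduce, and make monic.
Reduced Gröbner basis: {uv + u - 3/10v + 24/5w - 3/10, uw + ⅗v - 3/10w + ⅗, v² + 6/7v - 1/7, vw - 1/7w, w² - 1/7v - 1/7}.
Label its elements g_1 = uv + u - 3/10v + 24/5w - 3/10, g_2 = uw + ⅗v - 3/10w + ⅗, g_3 = v² + 6/7v - 1/7, g_4 = vw - 1/7w, g_5 = w² - 1/7v - 1/7.

Reduce p = -⅔v² - 3u - 3v + 9 modulo G:
  leading term v²: subtract (-⅔)·g_3 from -⅔v² - 3u - 3v + 9 → -3u - 17/7v + 187/21
  leading term u: no divisor's leading term divides it; move -3u to the remainder.
  leading term v: no divisor's leading term divides it; move -17/7v to the remainder.
  leading term 1: no divisor's leading term divides it; move 187/21 to the remainder.
  normal form = -3u - 17/7v + 187/21.
The normal form is nonzero, so p ∉ I. Since p minus its normal form lies in I, I + (p) = I + (r) where r = -3u - 17/7v + 187/21; decide whether this ideal is the whole ring.
Run Buchberger on G together with r (pairs among the g_i already reduce to 0 since G is a Gröbner basis):
g_1 = uv + u - 3/10v + 24/5w - 3/10, LT = uv.
g_2 = uw + ⅗v - 3/10w + ⅗, LT = uw.
g_3 = v² + 6/7v - 1/7, LT = v².
g_4 = vw - 1/7w, LT = vw.
g_5 = w² - 1/7v - 1/7, LT = w².
r = -3u - 17/7v + 187/21, LT = u.

S(g_1,r): lcm = uv. S = -17/21v² + u + 1681/630v + 24/5w - 3/10.
  reduce S modulo (g_1, g_2, g_3, g_4, g_5, r):
  remainder 11257/4410v + 24/5w + 11257/4410 ≠ 0; add m_7 = 11257/4410v + 24/5w + 11257/4410 to the basis.

S(g_2,r): lcm = uw. S = -17/21vw + ⅗v + 1681/630w + ⅗.
  reduce S modulo (g_1, g_2, g_3, g_4, g_5, r, m_7):
  remainder 70709521/49643370w ≠ 0; add m_8 = 70709521/49643370w to the basis.

The other S-polynomials (S(g_1,g_2), S(g_1,g_3), S(g_1,g_4), S(g_1,g_5), S(g_2,g_3), S(g_2,g_4), S(g_2,g_5), S(g_3,g_4), S(g_3,g_5), S(g_3,r), S(g_4,g_5), S(g_4,r), S(g_5,r), S(g_1,m_7), S(g_2,m_7), S(g_3,m_7), S(g_4,m_7), S(g_5,m_7), S(r,m_7), S(g_1,m_8), S(g_2,m_8), S(g_3,m_8), S(g_4,m_8), S(g_5,m_8), S(r,m_8), S(m_7,m_8)) all reduce to 0 modulo the current basis, so we have a Gröbner basis.
Inter-reduce: drop elements whose leading term is divisible by another's, tail-reduce, and make monic.
Reduced Gröbner basis: {u - 34/9, v + 1, w}.
The reduced Gröbner basis of I + (p) is {u - 34/9, v + 1, w} ≠ {1}, a proper ideal, so the enlarged system stays consistent: p is independent of I, with normal form -3u - 17/7v + 187/21.

-⅔v² - 3u - 3v + 9 is independent of I; its normal form modulo I is -3u - 17/7v + 187/21.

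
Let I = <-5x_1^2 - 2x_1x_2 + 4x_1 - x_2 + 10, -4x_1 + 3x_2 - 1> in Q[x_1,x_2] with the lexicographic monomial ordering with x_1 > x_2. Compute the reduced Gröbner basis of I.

G = {x_1 - 3/4x_2 + 1/4, x_2^2 - 70/69x_2 - 139/69}

f_1 = -5x_1^2 - 2x_1x_2 + 4x_1 - x_2 + 10, LT = x_1^2.
f_2 = -4x_1 + 3x_2 - 1, LT = x_1.

S(f_1,f_2): lcm = x_1^2. S = 23/20x_1x_2 - 21/20x_1 + 1/5x_2 - 2.
  leading term x_1x_2: subtract (-23/80x_2)·f_2 from 23/20x_1x_2 - 21/20x_1 + 1/5x_2 - 2 → -21/20x_1 + 69/80x_2^2 - 7/80x_2 - 2
  leading term x_1: subtract (21/80)·f_2 from -21/20x_1 + 69/80x_2^2 - 7/80x_2 - 2 → 69/80x_2^2 - 7/8x_2 - 139/80
  leading term x_2^2: no divisor's leading term divides it; move 69/80x_2^2 to the remainder.
  leading term x_2: no divisor's leading term divides it; move -7/8x_2 to the remainder.
  leading term 1: no divisor's leading term divides it; move -139/80 to the remainder.
  remainder 69/80x_2^2 - 7/8x_2 - 139/80 ≠ 0; add g_3 = 69/80x_2^2 - 7/8x_2 - 139/80 to the basis.

The other S-polynomials (S(f_1,g_3), S(f_2,g_3)) all reduce to 0 modulo the current basis, so we have a Gröbner basis.
Inter-reduce: drop elements whose leading term is divisible by another's, tail-reduce, and make monic.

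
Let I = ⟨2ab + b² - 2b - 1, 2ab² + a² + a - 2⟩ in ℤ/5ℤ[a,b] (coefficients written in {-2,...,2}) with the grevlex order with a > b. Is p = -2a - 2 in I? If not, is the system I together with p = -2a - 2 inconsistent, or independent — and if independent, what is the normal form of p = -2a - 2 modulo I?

First compute the reduced Gröbner basis of I by Buchberger's algorithm.
f_1 = 2ab + b² - 2b - 1, LT = ab.
f_2 = 2ab² + a² + a - 2, LT = ab².

S(f_1,f_2): lcm = ab². S = -2b³ + 2a² - b² + 2a + 2b + 1.
  leading term b³: no divisor's leading term divides it; move -2b³ to the remainder.
  leading term a²: no divisor's leading term divides it; move 2a² to the remainder.
  leading term b²: no divisor's leading term divides it; move -b² to the remainder.
  leading term a: no divisor's leading term divides it; move 2a to the remainder.
  leading term b: no divisor's leading term divides it; move 2b to the remainder.
  leading term 1: no divisor's leading term divides it; move 1 to the remainder.
  remainder -2b³ + 2a² - b² + 2a + 2b + 1 ≠ 0; add h_3 = -2b³ + 2a² - b² + 2a + 2b + 1 to the basis.

S(f_1,h_3): lcm = ab³. S = -2b⁴ + a³ + 2ab² - b³ + a² + ab + 2b² - 2a.
  leading term b⁴: subtract (b)·h_3 from -2b⁴ + a³ + 2ab² - b³ + a² + ab + 2b² - 2a → a³ - 2a²b + 2ab² + a² - ab - 2a - b
  leading term a³: no divisor's leading term divides it; move a³ to the remainder.
  leading term a²b: subtract (-a)·f_1 from -2a²b + 2ab² + a² - ab - 2a - b → -2ab² + a² + 2ab + 2a - b
  leading term ab²: subtract (-b)·f_1 from -2ab² + a² + 2ab + 2a - b → b³ + a² + 2ab - 2b² + 2a - 2b
  leading term b³: subtract (2)·h_3 from b³ + a² + 2ab - 2b² + 2a - 2b → 2a² + 2ab - 2a - b - 2
  leading term a²: no divisor's leading term divides it; move 2a² to the remainder.
  leading term ab: subtract (1)·f_1 from 2ab - 2a - b - 2 → -b² - 2a + b - 1
  leading term b²: no divisor's leading term divides it; move -b² to the remainder.
  leading term a: no divisor's leading term divides it; move -2a to the remainder.
  leading term b: no divisor's leading term divides it; move b to the remainder.
  leading term 1: no divisor's leading term divides it; move -1 to the remainder.
  remainder a³ + 2a² - b² - 2a + b - 1 ≠ 0; add h_4 = a³ + 2a² - b² - 2a + b - 1 to the basis.

The other S-polynomials (S(f_2,h_3), S(f_1,h_4), S(f_2,h_4), S(h_3,h_4)) all reduce to 0 modulo the current basis, so we have a Gröbner basis.
Inter-reduce: drop elements whose leading term is divisible by another's, tail-reduce, and make monic.
Reduced Gröbner basis: {a³ + 2a² - b² - 2a + b - 1, b³ - a² - 2b² - a - b + 2, ab - 2b² - b + 2}.
Label its elements g_1 = a³ + 2a² - b² - 2a + b - 1, g_2 = b³ - a² - 2b² - a - b + 2, g_3 = ab - 2b² - b + 2.

Reduce p = -2a - 2 modulo G:
  leading term a: no divisor's leading term divides it; move -2a to the remainder.
  leading term 1: no divisor's leading term divides it; move -2 to the remainder.
  normal form = -2a - 2.
The normal form is nonzero, so p ∉ I. Since p minus its normal form lies in I, I + (p) = I + (r) where r = -2a - 2; decide whether this ideal is the whole ring.
Run Buchberger on G together with r (pairs among the g_i already reduce to 0 since G is a Gröbner basis):
g_1 = a³ + 2a² - b² - 2a + b - 1, LT = a³.
g_2 = b³ - a² - 2b² - a - b + 2, LT = b³.
g_3 = ab - 2b² - b + 2, LT = ab.
r = -2a - 2, LT = a.

S(g_1,r): lcm = a³. S = a² - b² - 2a + b - 1.
  leading term a²: subtract (2a)·r from a² - b² - 2a + b - 1 → -b² + 2a + b - 1
  leading term b²: no divisor's leading term divides it; move -b² to the remainder.
  leading term a: subtract (-1)·r from 2a + b - 1 → b + 2
  leading term b: no divisor's leading term divides it; move b to the remainder.
  leading term 1: no divisor's leading term divides it; move 2 to the remainder.
  remainder -b² + b + 2 ≠ 0; add m_5 = -b² + b + 2 to the basis.

S(g_3,r): lcm = ab. S = -2b² - 2b + 2.
  leading term b²: subtract (2)·m_5 from -2b² - 2b + 2 → b - 2
  leading term b: no divisor's leading term divides it; move b to the remainder.
  leading term 1: no divisor's leading term divides it; move -2 to the remainder.
  remainder b - 2 ≠ 0; add m_6 = b - 2 to the basis.

The other S-polynomials (S(g_1,g_2), S(g_1,g_3), S(g_2,g_3), S(g_2,r), S(g_1,m_5), S(g_2,m_5), S(g_3,m_5), S(r,m_5), S(g_1,m_6), S(g_2,m_6), S(g_3,m_6), S(r,m_6), S(m_5,m_6)) all reduce to 0 modulo the current basis, so we have a Gröbner basis.
Inter-reduce: drop elements whose leading term is divisible by another's, tail-reduce, and make monic.
Reduced Gröbner basis: {a + 1, b - 2}.
The reduced Gröbner basis of I + (p) is {a + 1, b - 2} ≠ {1}, a proper ideal, so the enlarged system stays consistent: p is independent of I, with normal form -2a - 2.

-2a - 2 is independent of I; its normal form modulo I is -2a - 2.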